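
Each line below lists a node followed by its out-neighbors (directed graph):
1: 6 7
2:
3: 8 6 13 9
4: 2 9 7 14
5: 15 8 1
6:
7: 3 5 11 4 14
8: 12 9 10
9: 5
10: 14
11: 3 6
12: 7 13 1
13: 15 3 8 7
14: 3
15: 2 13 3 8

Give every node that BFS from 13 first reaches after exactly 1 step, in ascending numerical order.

3, 7, 8, 15

Level 0: 13
Level 1: 3, 7, 8, 15
Level 2: 2, 4, 5, 6, 9, 10, 11, 12, 14
Level 3: 1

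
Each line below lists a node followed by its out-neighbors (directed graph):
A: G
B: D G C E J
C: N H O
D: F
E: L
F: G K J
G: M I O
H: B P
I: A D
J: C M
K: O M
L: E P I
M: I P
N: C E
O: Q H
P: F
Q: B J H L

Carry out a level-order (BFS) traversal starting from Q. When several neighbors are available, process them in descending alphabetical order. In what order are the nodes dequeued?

Visit Q; enqueue L, J, H, B → queue [L, J, H, B]
Visit L; enqueue P, I, E → queue [J, H, B, P, I, E]
Visit J; enqueue M, C → queue [H, B, P, I, E, M, C]
Visit H → queue [B, P, I, E, M, C]
Visit B; enqueue G, D → queue [P, I, E, M, C, G, D]
Visit P; enqueue F → queue [I, E, M, C, G, D, F]
Visit I; enqueue A → queue [E, M, C, G, D, F, A]
Visit E → queue [M, C, G, D, F, A]
Visit M → queue [C, G, D, F, A]
Visit C; enqueue O, N → queue [G, D, F, A, O, N]
Visit G → queue [D, F, A, O, N]
Visit D → queue [F, A, O, N]
Visit F; enqueue K → queue [A, O, N, K]
Visit A → queue [O, N, K]
Visit O → queue [N, K]
Visit N → queue [K]
Visit K → queue []

Q L J H B P I E M C G D F A O N K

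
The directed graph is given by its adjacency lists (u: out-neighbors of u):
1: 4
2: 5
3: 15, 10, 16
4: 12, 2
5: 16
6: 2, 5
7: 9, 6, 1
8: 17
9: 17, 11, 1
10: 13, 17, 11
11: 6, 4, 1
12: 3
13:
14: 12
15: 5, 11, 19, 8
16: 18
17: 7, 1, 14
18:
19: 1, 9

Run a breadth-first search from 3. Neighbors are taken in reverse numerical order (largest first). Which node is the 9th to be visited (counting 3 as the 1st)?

5

Visit 3; enqueue 16, 15, 10 → queue [16, 15, 10]
Visit 16; enqueue 18 → queue [15, 10, 18]
Visit 15; enqueue 19, 11, 8, 5 → queue [10, 18, 19, 11, 8, 5]
Visit 10; enqueue 17, 13 → queue [18, 19, 11, 8, 5, 17, 13]
Visit 18 → queue [19, 11, 8, 5, 17, 13]
Visit 19; enqueue 9, 1 → queue [11, 8, 5, 17, 13, 9, 1]
Visit 11; enqueue 6, 4 → queue [8, 5, 17, 13, 9, 1, 6, 4]
Visit 8 → queue [5, 17, 13, 9, 1, 6, 4]
Visit 5 → queue [17, 13, 9, 1, 6, 4]
Visit 17; enqueue 14, 7 → queue [13, 9, 1, 6, 4, 14, 7]
Visit 13 → queue [9, 1, 6, 4, 14, 7]
Visit 9 → queue [1, 6, 4, 14, 7]
Visit 1 → queue [6, 4, 14, 7]
Visit 6; enqueue 2 → queue [4, 14, 7, 2]
Visit 4; enqueue 12 → queue [14, 7, 2, 12]
Visit 14 → queue [7, 2, 12]
Visit 7 → queue [2, 12]
Visit 2 → queue [12]
Visit 12 → queue []

Visit order: 3, 16, 15, 10, 18, 19, 11, 8, 5, 17, 13, 9, 1, 6, 4, 14, 7, 2, 12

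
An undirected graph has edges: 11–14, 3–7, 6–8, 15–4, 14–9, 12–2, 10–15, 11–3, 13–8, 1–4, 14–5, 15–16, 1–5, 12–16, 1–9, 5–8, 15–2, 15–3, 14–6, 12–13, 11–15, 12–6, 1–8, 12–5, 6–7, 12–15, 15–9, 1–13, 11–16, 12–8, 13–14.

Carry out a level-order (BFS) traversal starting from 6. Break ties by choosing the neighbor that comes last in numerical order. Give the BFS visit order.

6 14 12 8 7 13 11 9 5 16 15 2 1 3 10 4

Visit 6; enqueue 14, 12, 8, 7 → queue [14, 12, 8, 7]
Visit 14; enqueue 13, 11, 9, 5 → queue [12, 8, 7, 13, 11, 9, 5]
Visit 12; enqueue 16, 15, 2 → queue [8, 7, 13, 11, 9, 5, 16, 15, 2]
Visit 8; enqueue 1 → queue [7, 13, 11, 9, 5, 16, 15, 2, 1]
Visit 7; enqueue 3 → queue [13, 11, 9, 5, 16, 15, 2, 1, 3]
Visit 13 → queue [11, 9, 5, 16, 15, 2, 1, 3]
Visit 11 → queue [9, 5, 16, 15, 2, 1, 3]
Visit 9 → queue [5, 16, 15, 2, 1, 3]
Visit 5 → queue [16, 15, 2, 1, 3]
Visit 16 → queue [15, 2, 1, 3]
Visit 15; enqueue 10, 4 → queue [2, 1, 3, 10, 4]
Visit 2 → queue [1, 3, 10, 4]
Visit 1 → queue [3, 10, 4]
Visit 3 → queue [10, 4]
Visit 10 → queue [4]
Visit 4 → queue []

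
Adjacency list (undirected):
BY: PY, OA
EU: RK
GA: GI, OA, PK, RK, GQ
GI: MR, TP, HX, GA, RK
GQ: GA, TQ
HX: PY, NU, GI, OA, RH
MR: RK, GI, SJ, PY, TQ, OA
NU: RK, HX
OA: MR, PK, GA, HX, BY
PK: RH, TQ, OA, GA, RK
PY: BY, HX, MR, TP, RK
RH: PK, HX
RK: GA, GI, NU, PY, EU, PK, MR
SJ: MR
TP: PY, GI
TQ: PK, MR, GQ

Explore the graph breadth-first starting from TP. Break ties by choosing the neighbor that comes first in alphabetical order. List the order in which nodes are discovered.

Visit TP; enqueue GI, PY → queue [GI, PY]
Visit GI; enqueue GA, HX, MR, RK → queue [PY, GA, HX, MR, RK]
Visit PY; enqueue BY → queue [GA, HX, MR, RK, BY]
Visit GA; enqueue GQ, OA, PK → queue [HX, MR, RK, BY, GQ, OA, PK]
Visit HX; enqueue NU, RH → queue [MR, RK, BY, GQ, OA, PK, NU, RH]
Visit MR; enqueue SJ, TQ → queue [RK, BY, GQ, OA, PK, NU, RH, SJ, TQ]
Visit RK; enqueue EU → queue [BY, GQ, OA, PK, NU, RH, SJ, TQ, EU]
Visit BY → queue [GQ, OA, PK, NU, RH, SJ, TQ, EU]
Visit GQ → queue [OA, PK, NU, RH, SJ, TQ, EU]
Visit OA → queue [PK, NU, RH, SJ, TQ, EU]
Visit PK → queue [NU, RH, SJ, TQ, EU]
Visit NU → queue [RH, SJ, TQ, EU]
Visit RH → queue [SJ, TQ, EU]
Visit SJ → queue [TQ, EU]
Visit TQ → queue [EU]
Visit EU → queue []

TP, GI, PY, GA, HX, MR, RK, BY, GQ, OA, PK, NU, RH, SJ, TQ, EU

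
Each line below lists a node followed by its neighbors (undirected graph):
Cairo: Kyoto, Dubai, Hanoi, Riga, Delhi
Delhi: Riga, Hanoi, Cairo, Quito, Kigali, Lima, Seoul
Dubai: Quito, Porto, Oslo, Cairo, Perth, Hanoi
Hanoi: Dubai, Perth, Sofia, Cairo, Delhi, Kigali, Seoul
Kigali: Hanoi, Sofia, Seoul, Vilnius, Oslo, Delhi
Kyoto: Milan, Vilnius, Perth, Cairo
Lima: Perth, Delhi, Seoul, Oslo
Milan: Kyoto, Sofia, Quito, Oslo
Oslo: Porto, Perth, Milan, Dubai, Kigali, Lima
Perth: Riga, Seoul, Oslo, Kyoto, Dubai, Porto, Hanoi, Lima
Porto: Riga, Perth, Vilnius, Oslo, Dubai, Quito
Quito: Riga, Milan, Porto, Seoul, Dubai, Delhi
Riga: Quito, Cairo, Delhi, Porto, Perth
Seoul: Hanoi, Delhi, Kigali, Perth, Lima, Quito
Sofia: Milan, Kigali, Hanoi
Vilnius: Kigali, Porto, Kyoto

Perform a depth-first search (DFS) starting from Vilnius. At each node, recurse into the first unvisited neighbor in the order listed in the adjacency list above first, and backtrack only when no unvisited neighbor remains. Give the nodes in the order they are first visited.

Vilnius, Kigali, Hanoi, Dubai, Quito, Riga, Cairo, Kyoto, Milan, Sofia, Oslo, Porto, Perth, Seoul, Delhi, Lima

Visit Vilnius
Vilnius → Kigali
Kigali → Hanoi
Hanoi → Dubai
Dubai → Quito
Quito → Riga
Riga → Cairo
Cairo → Kyoto
Kyoto → Milan
Milan → Sofia
Milan → Oslo
Oslo → Porto
Porto → Perth
Perth → Seoul
Seoul → Delhi
Delhi → Lima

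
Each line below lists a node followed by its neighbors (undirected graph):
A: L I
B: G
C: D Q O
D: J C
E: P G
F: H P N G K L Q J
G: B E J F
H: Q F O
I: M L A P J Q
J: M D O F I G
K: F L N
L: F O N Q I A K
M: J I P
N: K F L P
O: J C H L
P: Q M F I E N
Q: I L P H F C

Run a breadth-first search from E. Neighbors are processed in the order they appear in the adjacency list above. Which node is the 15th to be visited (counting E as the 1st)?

A

Visit E; enqueue P, G → queue [P, G]
Visit P; enqueue Q, M, F, I, N → queue [G, Q, M, F, I, N]
Visit G; enqueue B, J → queue [Q, M, F, I, N, B, J]
Visit Q; enqueue L, H, C → queue [M, F, I, N, B, J, L, H, C]
Visit M → queue [F, I, N, B, J, L, H, C]
Visit F; enqueue K → queue [I, N, B, J, L, H, C, K]
Visit I; enqueue A → queue [N, B, J, L, H, C, K, A]
Visit N → queue [B, J, L, H, C, K, A]
Visit B → queue [J, L, H, C, K, A]
Visit J; enqueue D, O → queue [L, H, C, K, A, D, O]
Visit L → queue [H, C, K, A, D, O]
Visit H → queue [C, K, A, D, O]
Visit C → queue [K, A, D, O]
Visit K → queue [A, D, O]
Visit A → queue [D, O]
Visit D → queue [O]
Visit O → queue []

Visit order: E, P, G, Q, M, F, I, N, B, J, L, H, C, K, A, D, O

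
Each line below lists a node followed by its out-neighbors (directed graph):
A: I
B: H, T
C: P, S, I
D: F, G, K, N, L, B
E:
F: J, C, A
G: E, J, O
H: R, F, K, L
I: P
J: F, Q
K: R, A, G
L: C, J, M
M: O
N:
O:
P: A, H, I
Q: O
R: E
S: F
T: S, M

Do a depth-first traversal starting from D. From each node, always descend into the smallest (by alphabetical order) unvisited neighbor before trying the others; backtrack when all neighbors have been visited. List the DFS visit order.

Visit D
D → B
B → H
H → F
F → A
A → I
I → P
F → C
C → S
F → J
J → Q
Q → O
H → K
K → G
G → E
K → R
H → L
L → M
B → T
D → N

D -> B -> H -> F -> A -> I -> P -> C -> S -> J -> Q -> O -> K -> G -> E -> R -> L -> M -> T -> N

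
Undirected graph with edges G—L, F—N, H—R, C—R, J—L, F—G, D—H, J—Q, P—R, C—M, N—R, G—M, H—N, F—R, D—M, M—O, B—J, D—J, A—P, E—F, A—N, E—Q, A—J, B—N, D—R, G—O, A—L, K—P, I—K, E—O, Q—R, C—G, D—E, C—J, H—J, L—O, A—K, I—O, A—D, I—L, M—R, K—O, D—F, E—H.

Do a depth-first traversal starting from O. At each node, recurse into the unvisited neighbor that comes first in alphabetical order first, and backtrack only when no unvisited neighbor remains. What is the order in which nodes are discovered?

Visit O
O → E
E → D
D → A
A → J
J → B
B → N
N → F
F → G
G → C
C → M
M → R
R → H
R → P
P → K
K → I
I → L
R → Q

O -> E -> D -> A -> J -> B -> N -> F -> G -> C -> M -> R -> H -> P -> K -> I -> L -> Q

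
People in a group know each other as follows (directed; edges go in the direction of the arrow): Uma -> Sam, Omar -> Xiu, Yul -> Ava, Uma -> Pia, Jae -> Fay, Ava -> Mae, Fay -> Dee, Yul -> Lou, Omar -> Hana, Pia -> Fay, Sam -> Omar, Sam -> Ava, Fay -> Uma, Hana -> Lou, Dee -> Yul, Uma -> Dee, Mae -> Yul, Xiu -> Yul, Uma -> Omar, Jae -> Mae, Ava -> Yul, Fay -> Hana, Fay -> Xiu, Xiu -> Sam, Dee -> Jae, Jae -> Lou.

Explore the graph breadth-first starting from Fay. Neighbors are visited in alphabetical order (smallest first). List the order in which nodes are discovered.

Visit Fay; enqueue Dee, Hana, Uma, Xiu → queue [Dee, Hana, Uma, Xiu]
Visit Dee; enqueue Jae, Yul → queue [Hana, Uma, Xiu, Jae, Yul]
Visit Hana; enqueue Lou → queue [Uma, Xiu, Jae, Yul, Lou]
Visit Uma; enqueue Omar, Pia, Sam → queue [Xiu, Jae, Yul, Lou, Omar, Pia, Sam]
Visit Xiu → queue [Jae, Yul, Lou, Omar, Pia, Sam]
Visit Jae; enqueue Mae → queue [Yul, Lou, Omar, Pia, Sam, Mae]
Visit Yul; enqueue Ava → queue [Lou, Omar, Pia, Sam, Mae, Ava]
Visit Lou → queue [Omar, Pia, Sam, Mae, Ava]
Visit Omar → queue [Pia, Sam, Mae, Ava]
Visit Pia → queue [Sam, Mae, Ava]
Visit Sam → queue [Mae, Ava]
Visit Mae → queue [Ava]
Visit Ava → queue []

Fay -> Dee -> Hana -> Uma -> Xiu -> Jae -> Yul -> Lou -> Omar -> Pia -> Sam -> Mae -> Ava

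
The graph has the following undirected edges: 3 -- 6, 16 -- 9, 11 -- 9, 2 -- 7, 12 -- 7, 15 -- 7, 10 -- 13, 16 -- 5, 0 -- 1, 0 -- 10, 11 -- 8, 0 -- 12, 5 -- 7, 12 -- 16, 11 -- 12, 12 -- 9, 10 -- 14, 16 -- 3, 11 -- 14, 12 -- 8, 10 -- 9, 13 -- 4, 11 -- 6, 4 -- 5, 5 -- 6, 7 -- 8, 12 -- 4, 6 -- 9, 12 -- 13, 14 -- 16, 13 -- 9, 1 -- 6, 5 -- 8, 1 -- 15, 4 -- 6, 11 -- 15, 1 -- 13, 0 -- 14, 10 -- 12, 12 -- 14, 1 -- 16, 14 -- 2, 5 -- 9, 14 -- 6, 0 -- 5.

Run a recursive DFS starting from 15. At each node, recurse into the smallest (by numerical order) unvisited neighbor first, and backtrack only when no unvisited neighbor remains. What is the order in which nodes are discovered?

15 -> 1 -> 0 -> 5 -> 4 -> 6 -> 3 -> 16 -> 9 -> 10 -> 12 -> 7 -> 2 -> 14 -> 11 -> 8 -> 13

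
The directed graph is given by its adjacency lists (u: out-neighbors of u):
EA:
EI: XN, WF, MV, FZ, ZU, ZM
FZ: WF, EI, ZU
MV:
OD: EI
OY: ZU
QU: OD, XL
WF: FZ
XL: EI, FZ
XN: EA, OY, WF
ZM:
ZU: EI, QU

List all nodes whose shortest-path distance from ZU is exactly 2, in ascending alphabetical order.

Level 0: ZU
Level 1: EI, QU
Level 2: FZ, MV, OD, WF, XL, XN, ZM
Level 3: EA, OY

FZ, MV, OD, WF, XL, XN, ZM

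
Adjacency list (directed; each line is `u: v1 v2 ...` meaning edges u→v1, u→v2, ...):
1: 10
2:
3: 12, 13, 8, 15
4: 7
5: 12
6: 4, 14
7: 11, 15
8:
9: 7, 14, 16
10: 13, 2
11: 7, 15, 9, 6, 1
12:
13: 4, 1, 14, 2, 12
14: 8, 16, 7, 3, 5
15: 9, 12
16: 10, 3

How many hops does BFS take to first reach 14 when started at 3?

Level 0: 3
Level 1: 8, 12, 13, 15
Level 2: 1, 2, 4, 9, 14
Level 3: 5, 7, 10, 16
Level 4: 11
Level 5: 6
14 first appears at level 2.

2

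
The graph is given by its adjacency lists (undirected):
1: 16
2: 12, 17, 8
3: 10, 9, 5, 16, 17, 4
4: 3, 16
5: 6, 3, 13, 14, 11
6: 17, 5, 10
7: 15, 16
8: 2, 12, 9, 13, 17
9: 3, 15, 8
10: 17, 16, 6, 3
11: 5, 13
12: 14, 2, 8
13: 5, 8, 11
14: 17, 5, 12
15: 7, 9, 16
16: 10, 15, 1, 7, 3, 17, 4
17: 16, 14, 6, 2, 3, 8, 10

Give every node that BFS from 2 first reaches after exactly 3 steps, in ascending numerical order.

Level 0: 2
Level 1: 8, 12, 17
Level 2: 3, 6, 9, 10, 13, 14, 16
Level 3: 1, 4, 5, 7, 11, 15

1, 4, 5, 7, 11, 15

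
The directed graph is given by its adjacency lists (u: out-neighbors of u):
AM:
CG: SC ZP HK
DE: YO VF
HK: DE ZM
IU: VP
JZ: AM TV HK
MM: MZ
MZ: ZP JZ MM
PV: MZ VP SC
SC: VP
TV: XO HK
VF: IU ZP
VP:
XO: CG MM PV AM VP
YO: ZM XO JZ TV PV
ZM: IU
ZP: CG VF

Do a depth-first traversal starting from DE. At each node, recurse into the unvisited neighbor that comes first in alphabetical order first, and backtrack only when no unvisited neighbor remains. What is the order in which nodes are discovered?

Visit DE
DE → VF
VF → IU
IU → VP
VF → ZP
ZP → CG
CG → HK
HK → ZM
CG → SC
DE → YO
YO → JZ
JZ → AM
JZ → TV
TV → XO
XO → MM
MM → MZ
XO → PV

DE -> VF -> IU -> VP -> ZP -> CG -> HK -> ZM -> SC -> YO -> JZ -> AM -> TV -> XO -> MM -> MZ -> PV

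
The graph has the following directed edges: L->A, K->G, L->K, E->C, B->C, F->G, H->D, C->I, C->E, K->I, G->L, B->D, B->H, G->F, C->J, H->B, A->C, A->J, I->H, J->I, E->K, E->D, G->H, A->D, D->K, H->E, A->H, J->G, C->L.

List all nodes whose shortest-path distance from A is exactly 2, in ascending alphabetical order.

Level 0: A
Level 1: C, D, H, J
Level 2: B, E, G, I, K, L
Level 3: F

B, E, G, I, K, L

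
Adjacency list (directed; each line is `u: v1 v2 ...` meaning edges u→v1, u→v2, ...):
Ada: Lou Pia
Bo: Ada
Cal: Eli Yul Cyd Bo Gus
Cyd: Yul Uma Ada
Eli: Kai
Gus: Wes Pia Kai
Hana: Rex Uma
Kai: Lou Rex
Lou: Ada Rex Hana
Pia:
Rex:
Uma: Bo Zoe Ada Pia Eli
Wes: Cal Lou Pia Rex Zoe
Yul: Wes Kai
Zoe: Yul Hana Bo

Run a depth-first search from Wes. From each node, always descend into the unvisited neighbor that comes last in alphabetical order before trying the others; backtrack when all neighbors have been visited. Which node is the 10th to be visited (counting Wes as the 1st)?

Visit Wes
Wes → Zoe
Zoe → Yul
Yul → Kai
Kai → Rex
Kai → Lou
Lou → Hana
Hana → Uma
Uma → Pia
Uma → Eli
Uma → Bo
Bo → Ada
Wes → Cal
Cal → Gus
Cal → Cyd

Visit order: Wes, Zoe, Yul, Kai, Rex, Lou, Hana, Uma, Pia, Eli, Bo, Ada, Cal, Gus, Cyd

Eli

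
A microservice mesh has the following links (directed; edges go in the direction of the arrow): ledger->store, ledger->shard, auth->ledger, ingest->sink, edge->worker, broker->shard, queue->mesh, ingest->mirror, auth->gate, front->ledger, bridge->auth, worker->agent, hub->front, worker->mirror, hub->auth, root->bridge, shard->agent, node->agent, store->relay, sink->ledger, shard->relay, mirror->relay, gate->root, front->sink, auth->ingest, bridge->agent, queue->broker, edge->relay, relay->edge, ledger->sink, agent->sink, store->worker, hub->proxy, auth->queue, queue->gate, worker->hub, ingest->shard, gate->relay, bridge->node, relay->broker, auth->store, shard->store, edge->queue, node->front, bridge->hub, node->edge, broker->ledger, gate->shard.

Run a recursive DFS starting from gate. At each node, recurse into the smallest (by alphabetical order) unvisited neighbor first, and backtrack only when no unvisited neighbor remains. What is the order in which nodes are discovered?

gate, relay, broker, ledger, shard, agent, sink, store, worker, hub, auth, ingest, mirror, queue, mesh, front, proxy, edge, root, bridge, node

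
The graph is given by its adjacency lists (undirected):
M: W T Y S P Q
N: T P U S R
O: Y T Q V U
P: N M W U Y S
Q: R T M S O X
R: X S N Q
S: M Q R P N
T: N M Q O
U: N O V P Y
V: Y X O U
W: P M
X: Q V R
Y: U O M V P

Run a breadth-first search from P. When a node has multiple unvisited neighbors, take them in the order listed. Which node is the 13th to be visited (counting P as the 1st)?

X

Visit P; enqueue N, M, W, U, Y, S → queue [N, M, W, U, Y, S]
Visit N; enqueue T, R → queue [M, W, U, Y, S, T, R]
Visit M; enqueue Q → queue [W, U, Y, S, T, R, Q]
Visit W → queue [U, Y, S, T, R, Q]
Visit U; enqueue O, V → queue [Y, S, T, R, Q, O, V]
Visit Y → queue [S, T, R, Q, O, V]
Visit S → queue [T, R, Q, O, V]
Visit T → queue [R, Q, O, V]
Visit R; enqueue X → queue [Q, O, V, X]
Visit Q → queue [O, V, X]
Visit O → queue [V, X]
Visit V → queue [X]
Visit X → queue []

Visit order: P, N, M, W, U, Y, S, T, R, Q, O, V, X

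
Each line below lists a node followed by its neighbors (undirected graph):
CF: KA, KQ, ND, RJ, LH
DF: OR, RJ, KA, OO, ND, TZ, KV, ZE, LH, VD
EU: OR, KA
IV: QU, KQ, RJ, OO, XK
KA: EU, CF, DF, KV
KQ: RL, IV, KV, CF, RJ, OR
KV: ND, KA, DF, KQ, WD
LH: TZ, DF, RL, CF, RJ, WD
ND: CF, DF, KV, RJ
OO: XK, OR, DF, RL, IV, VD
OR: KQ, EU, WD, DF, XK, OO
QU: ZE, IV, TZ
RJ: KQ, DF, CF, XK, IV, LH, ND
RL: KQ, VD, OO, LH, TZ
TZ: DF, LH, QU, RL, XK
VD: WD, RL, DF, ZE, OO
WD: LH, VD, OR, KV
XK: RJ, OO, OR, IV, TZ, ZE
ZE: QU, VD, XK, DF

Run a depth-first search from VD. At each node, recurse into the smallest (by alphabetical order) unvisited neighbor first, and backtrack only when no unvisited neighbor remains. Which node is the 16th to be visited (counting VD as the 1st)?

TZ

Visit VD
VD → DF
DF → KA
KA → CF
CF → KQ
KQ → IV
IV → OO
OO → OR
OR → EU
OR → WD
WD → KV
KV → ND
ND → RJ
RJ → LH
LH → RL
RL → TZ
TZ → QU
QU → ZE
ZE → XK

Visit order: VD, DF, KA, CF, KQ, IV, OO, OR, EU, WD, KV, ND, RJ, LH, RL, TZ, QU, ZE, XK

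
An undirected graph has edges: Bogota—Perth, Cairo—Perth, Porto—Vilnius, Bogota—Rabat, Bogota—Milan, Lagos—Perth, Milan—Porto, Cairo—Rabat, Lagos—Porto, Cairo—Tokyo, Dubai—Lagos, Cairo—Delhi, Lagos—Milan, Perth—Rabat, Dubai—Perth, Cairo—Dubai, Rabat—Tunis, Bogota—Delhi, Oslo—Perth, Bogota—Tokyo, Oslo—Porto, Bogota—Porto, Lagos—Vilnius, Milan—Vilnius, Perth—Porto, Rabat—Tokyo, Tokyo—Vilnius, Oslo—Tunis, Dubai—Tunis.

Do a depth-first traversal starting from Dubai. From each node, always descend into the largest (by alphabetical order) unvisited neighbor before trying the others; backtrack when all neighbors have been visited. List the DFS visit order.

Dubai, Tunis, Rabat, Tokyo, Vilnius, Porto, Perth, Oslo, Lagos, Milan, Bogota, Delhi, Cairo

Visit Dubai
Dubai → Tunis
Tunis → Rabat
Rabat → Tokyo
Tokyo → Vilnius
Vilnius → Porto
Porto → Perth
Perth → Oslo
Perth → Lagos
Lagos → Milan
Milan → Bogota
Bogota → Delhi
Delhi → Cairo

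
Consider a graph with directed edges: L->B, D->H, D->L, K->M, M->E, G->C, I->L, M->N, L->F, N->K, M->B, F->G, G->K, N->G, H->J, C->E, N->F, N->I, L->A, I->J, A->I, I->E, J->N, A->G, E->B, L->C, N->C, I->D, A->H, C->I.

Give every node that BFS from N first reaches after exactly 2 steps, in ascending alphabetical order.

Level 0: N
Level 1: C, F, G, I, K
Level 2: D, E, J, L, M
Level 3: A, B, H

D, E, J, L, M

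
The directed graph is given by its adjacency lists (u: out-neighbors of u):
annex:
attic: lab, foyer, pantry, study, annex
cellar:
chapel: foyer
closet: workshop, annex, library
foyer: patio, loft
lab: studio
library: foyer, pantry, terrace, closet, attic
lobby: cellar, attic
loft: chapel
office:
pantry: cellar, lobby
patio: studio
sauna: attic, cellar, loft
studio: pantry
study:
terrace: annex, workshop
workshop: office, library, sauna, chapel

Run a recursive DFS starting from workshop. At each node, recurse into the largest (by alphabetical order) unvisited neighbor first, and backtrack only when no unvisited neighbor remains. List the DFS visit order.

workshop → sauna → loft → chapel → foyer → patio → studio → pantry → lobby → cellar → attic → study → lab → annex → office → library → terrace → closet

Visit workshop
workshop → sauna
sauna → loft
loft → chapel
chapel → foyer
foyer → patio
patio → studio
studio → pantry
pantry → lobby
lobby → cellar
lobby → attic
attic → study
attic → lab
attic → annex
workshop → office
workshop → library
library → terrace
library → closet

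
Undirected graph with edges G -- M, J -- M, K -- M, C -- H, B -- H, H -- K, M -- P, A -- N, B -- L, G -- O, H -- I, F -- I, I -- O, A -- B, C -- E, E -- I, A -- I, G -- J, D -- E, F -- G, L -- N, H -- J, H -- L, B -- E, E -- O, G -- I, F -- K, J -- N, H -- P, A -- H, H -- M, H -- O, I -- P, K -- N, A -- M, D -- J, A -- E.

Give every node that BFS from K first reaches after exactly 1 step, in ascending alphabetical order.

F, H, M, N

Level 0: K
Level 1: F, H, M, N
Level 2: A, B, C, G, I, J, L, O, P
Level 3: D, E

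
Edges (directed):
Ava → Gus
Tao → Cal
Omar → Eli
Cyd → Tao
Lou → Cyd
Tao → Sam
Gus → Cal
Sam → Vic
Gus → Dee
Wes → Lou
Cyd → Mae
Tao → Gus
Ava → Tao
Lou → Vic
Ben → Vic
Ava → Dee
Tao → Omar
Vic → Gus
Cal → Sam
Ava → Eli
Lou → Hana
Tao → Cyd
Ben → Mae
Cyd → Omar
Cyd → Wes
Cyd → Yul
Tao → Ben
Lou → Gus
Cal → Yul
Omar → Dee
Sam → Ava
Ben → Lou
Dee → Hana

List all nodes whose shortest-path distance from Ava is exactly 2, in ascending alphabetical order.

Level 0: Ava
Level 1: Dee, Eli, Gus, Tao
Level 2: Ben, Cal, Cyd, Hana, Omar, Sam
Level 3: Lou, Mae, Vic, Wes, Yul

Ben, Cal, Cyd, Hana, Omar, Sam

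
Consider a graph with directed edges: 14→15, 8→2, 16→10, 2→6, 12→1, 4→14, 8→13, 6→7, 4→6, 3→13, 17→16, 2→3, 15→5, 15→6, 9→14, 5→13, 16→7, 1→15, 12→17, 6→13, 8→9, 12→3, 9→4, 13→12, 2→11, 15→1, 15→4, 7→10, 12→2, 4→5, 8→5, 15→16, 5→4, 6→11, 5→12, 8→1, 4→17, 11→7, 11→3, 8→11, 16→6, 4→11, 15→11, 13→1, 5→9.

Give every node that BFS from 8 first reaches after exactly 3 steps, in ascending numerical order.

Level 0: 8
Level 1: 1, 2, 5, 9, 11, 13
Level 2: 3, 4, 6, 7, 12, 14, 15
Level 3: 10, 16, 17

10, 16, 17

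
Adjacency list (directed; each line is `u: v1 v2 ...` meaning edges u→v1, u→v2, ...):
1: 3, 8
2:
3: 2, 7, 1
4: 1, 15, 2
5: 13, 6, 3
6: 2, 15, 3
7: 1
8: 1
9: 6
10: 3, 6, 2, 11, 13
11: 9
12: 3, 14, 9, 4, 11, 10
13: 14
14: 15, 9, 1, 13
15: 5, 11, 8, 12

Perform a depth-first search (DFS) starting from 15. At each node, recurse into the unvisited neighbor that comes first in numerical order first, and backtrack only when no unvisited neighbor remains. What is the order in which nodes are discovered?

Visit 15
15 → 5
5 → 3
3 → 1
1 → 8
3 → 2
3 → 7
5 → 6
5 → 13
13 → 14
14 → 9
15 → 11
15 → 12
12 → 4
12 → 10

15, 5, 3, 1, 8, 2, 7, 6, 13, 14, 9, 11, 12, 4, 10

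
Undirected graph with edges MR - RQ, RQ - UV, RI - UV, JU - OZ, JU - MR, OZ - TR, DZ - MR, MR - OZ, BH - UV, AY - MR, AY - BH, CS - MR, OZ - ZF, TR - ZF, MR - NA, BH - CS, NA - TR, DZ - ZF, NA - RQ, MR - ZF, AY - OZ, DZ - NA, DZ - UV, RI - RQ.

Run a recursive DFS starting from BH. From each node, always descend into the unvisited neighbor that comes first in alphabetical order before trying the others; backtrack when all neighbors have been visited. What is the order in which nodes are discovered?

BH, AY, MR, CS, DZ, NA, RQ, RI, UV, TR, OZ, JU, ZF

Visit BH
BH → AY
AY → MR
MR → CS
MR → DZ
DZ → NA
NA → RQ
RQ → RI
RI → UV
NA → TR
TR → OZ
OZ → JU
OZ → ZF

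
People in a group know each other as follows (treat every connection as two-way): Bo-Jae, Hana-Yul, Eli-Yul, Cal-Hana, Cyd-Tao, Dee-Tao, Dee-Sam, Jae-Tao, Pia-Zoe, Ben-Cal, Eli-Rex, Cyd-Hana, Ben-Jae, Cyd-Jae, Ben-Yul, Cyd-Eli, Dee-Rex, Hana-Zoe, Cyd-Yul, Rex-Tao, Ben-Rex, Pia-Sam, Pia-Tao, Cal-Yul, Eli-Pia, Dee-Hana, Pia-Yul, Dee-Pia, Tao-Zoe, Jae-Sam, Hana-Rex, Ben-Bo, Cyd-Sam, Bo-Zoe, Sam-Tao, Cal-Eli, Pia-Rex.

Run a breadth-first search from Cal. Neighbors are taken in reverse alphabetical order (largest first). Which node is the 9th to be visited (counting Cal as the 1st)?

Rex

Visit Cal; enqueue Yul, Hana, Eli, Ben → queue [Yul, Hana, Eli, Ben]
Visit Yul; enqueue Pia, Cyd → queue [Hana, Eli, Ben, Pia, Cyd]
Visit Hana; enqueue Zoe, Rex, Dee → queue [Eli, Ben, Pia, Cyd, Zoe, Rex, Dee]
Visit Eli → queue [Ben, Pia, Cyd, Zoe, Rex, Dee]
Visit Ben; enqueue Jae, Bo → queue [Pia, Cyd, Zoe, Rex, Dee, Jae, Bo]
Visit Pia; enqueue Tao, Sam → queue [Cyd, Zoe, Rex, Dee, Jae, Bo, Tao, Sam]
Visit Cyd → queue [Zoe, Rex, Dee, Jae, Bo, Tao, Sam]
Visit Zoe → queue [Rex, Dee, Jae, Bo, Tao, Sam]
Visit Rex → queue [Dee, Jae, Bo, Tao, Sam]
Visit Dee → queue [Jae, Bo, Tao, Sam]
Visit Jae → queue [Bo, Tao, Sam]
Visit Bo → queue [Tao, Sam]
Visit Tao → queue [Sam]
Visit Sam → queue []

Visit order: Cal, Yul, Hana, Eli, Ben, Pia, Cyd, Zoe, Rex, Dee, Jae, Bo, Tao, Sam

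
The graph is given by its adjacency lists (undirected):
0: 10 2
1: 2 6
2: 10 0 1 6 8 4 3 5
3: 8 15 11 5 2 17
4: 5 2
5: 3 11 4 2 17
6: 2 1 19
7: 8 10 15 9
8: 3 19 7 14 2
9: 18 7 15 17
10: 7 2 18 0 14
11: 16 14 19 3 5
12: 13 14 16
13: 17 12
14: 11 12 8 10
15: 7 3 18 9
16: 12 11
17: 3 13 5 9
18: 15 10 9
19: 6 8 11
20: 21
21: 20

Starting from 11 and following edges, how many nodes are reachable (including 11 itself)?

20

BFS from 11 visits: 11, 19, 16, 14, 5, 3, 8, 6, 12, 10, 17, 4, 2, 15, 7, 1, 13, 18, 0, 9
Reachable nodes: 20 of 22 total.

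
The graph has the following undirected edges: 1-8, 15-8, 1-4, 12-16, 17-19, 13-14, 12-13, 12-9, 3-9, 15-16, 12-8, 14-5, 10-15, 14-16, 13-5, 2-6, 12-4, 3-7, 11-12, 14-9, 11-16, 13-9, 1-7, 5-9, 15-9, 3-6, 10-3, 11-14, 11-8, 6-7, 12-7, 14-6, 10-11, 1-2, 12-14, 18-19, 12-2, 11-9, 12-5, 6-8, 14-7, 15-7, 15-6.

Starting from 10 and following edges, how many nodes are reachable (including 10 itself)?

BFS from 10 visits: 10, 15, 11, 3, 16, 9, 8, 7, 6, 14, 12, 13, 5, 1, 2, 4
Reachable nodes: 16 of 19 total.

16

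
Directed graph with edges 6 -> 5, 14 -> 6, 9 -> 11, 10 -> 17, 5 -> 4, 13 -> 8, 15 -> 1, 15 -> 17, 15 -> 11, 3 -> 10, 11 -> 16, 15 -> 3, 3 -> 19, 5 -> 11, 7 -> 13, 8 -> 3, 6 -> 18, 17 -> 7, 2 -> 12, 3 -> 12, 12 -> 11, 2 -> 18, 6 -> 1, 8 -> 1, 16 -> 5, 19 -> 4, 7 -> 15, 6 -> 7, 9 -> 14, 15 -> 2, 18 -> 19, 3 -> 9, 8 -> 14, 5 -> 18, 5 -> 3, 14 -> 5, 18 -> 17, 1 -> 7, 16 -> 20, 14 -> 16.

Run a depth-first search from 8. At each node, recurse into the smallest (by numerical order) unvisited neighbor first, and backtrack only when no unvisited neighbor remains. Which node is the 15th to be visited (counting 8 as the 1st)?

18

Visit 8
8 → 1
1 → 7
7 → 13
7 → 15
15 → 2
2 → 12
12 → 11
11 → 16
16 → 5
5 → 3
3 → 9
9 → 14
14 → 6
6 → 18
18 → 17
18 → 19
19 → 4
3 → 10
16 → 20

Visit order: 8, 1, 7, 13, 15, 2, 12, 11, 16, 5, 3, 9, 14, 6, 18, 17, 19, 4, 10, 20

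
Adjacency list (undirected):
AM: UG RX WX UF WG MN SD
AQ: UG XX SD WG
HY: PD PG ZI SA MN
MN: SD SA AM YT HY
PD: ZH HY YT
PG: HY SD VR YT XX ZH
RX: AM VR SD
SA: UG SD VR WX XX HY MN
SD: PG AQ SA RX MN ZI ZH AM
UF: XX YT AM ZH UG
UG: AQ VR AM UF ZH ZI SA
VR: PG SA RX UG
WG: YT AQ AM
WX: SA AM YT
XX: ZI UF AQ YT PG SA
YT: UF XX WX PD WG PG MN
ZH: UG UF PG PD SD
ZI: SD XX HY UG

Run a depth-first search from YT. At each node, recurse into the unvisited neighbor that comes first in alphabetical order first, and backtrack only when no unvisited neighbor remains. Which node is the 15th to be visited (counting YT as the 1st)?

UF

Visit YT
YT → MN
MN → AM
AM → RX
RX → SD
SD → AQ
AQ → UG
UG → SA
SA → HY
HY → PD
PD → ZH
ZH → PG
PG → VR
PG → XX
XX → UF
XX → ZI
SA → WX
AQ → WG

Visit order: YT, MN, AM, RX, SD, AQ, UG, SA, HY, PD, ZH, PG, VR, XX, UF, ZI, WX, WG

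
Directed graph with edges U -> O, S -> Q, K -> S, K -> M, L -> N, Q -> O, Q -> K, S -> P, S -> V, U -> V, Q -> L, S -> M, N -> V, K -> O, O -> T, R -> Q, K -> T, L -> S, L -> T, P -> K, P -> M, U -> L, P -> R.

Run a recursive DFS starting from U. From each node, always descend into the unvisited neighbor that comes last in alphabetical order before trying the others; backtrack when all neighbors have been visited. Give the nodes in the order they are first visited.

Visit U
U → V
U → O
O → T
U → L
L → S
S → Q
Q → K
K → M
S → P
P → R
L → N

U, V, O, T, L, S, Q, K, M, P, R, N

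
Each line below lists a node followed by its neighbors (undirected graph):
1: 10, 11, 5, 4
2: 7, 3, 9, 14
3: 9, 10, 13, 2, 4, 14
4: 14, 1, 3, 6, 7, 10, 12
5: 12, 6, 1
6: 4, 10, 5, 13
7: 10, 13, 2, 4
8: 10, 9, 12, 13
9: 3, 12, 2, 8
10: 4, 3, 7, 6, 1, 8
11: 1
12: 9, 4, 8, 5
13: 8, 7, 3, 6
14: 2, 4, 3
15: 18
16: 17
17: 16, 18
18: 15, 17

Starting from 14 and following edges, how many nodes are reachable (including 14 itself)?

14

BFS from 14 visits: 14, 2, 4, 3, 7, 9, 1, 6, 10, 12, 13, 8, 11, 5
Reachable nodes: 14 of 18 total.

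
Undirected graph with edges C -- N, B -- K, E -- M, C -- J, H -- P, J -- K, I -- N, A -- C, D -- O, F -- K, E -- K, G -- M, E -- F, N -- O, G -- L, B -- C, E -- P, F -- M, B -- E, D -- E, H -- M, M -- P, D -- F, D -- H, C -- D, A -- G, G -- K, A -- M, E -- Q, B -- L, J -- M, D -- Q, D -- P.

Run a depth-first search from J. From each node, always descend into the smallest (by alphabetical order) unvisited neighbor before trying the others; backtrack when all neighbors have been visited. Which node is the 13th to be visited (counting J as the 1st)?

O

Visit J
J → C
C → A
A → G
G → K
K → B
B → E
E → D
D → F
F → M
M → H
H → P
D → O
O → N
N → I
D → Q
B → L

Visit order: J, C, A, G, K, B, E, D, F, M, H, P, O, N, I, Q, L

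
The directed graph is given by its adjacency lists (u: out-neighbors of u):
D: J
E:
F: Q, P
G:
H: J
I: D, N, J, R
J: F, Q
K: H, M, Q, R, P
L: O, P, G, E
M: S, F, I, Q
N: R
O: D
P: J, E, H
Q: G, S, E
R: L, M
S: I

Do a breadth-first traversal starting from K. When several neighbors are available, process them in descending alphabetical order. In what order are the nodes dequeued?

Visit K; enqueue R, Q, P, M, H → queue [R, Q, P, M, H]
Visit R; enqueue L → queue [Q, P, M, H, L]
Visit Q; enqueue S, G, E → queue [P, M, H, L, S, G, E]
Visit P; enqueue J → queue [M, H, L, S, G, E, J]
Visit M; enqueue I, F → queue [H, L, S, G, E, J, I, F]
Visit H → queue [L, S, G, E, J, I, F]
Visit L; enqueue O → queue [S, G, E, J, I, F, O]
Visit S → queue [G, E, J, I, F, O]
Visit G → queue [E, J, I, F, O]
Visit E → queue [J, I, F, O]
Visit J → queue [I, F, O]
Visit I; enqueue N, D → queue [F, O, N, D]
Visit F → queue [O, N, D]
Visit O → queue [N, D]
Visit N → queue [D]
Visit D → queue []

K -> R -> Q -> P -> M -> H -> L -> S -> G -> E -> J -> I -> F -> O -> N -> D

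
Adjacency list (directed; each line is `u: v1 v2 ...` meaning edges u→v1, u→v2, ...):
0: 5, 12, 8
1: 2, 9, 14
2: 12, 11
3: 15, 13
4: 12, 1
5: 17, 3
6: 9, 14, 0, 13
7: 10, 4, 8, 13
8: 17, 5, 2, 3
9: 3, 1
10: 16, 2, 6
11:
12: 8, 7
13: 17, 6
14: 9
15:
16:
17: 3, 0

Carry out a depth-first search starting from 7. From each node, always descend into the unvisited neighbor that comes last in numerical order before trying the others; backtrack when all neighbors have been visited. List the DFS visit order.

7 13 17 3 15 0 12 8 5 2 11 6 14 9 1 10 16 4

Visit 7
7 → 13
13 → 17
17 → 3
3 → 15
17 → 0
0 → 12
12 → 8
8 → 5
8 → 2
2 → 11
13 → 6
6 → 14
14 → 9
9 → 1
7 → 10
10 → 16
7 → 4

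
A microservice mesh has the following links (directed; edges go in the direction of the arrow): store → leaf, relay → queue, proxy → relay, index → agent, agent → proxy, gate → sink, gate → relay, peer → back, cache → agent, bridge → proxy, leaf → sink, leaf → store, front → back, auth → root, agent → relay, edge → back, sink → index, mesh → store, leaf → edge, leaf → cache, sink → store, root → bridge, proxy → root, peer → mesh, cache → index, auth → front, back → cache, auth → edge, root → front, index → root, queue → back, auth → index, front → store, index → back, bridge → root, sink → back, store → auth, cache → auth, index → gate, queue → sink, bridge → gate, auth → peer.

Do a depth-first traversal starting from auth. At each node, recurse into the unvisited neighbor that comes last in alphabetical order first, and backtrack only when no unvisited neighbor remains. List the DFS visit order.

Visit auth
auth → root
root → front
front → store
store → leaf
leaf → sink
sink → index
index → gate
gate → relay
relay → queue
queue → back
back → cache
cache → agent
agent → proxy
leaf → edge
root → bridge
auth → peer
peer → mesh

auth root front store leaf sink index gate relay queue back cache agent proxy edge bridge peer mesh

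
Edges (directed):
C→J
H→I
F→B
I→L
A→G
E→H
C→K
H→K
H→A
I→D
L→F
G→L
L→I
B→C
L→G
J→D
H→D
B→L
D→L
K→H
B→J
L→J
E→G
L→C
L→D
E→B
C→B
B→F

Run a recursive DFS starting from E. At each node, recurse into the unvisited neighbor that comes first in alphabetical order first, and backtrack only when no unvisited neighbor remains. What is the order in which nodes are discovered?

E, B, C, J, D, L, F, G, I, K, H, A

Visit E
E → B
B → C
C → J
J → D
D → L
L → F
L → G
L → I
C → K
K → H
H → A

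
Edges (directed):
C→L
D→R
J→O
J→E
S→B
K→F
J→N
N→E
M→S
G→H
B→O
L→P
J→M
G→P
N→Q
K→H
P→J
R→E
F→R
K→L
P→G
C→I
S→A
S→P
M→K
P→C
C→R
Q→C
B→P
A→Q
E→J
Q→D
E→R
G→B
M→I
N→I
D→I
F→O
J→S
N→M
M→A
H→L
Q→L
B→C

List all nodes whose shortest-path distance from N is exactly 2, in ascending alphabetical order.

A, C, D, J, K, L, R, S

Level 0: N
Level 1: E, I, M, Q
Level 2: A, C, D, J, K, L, R, S
Level 3: B, F, H, O, P
Level 4: G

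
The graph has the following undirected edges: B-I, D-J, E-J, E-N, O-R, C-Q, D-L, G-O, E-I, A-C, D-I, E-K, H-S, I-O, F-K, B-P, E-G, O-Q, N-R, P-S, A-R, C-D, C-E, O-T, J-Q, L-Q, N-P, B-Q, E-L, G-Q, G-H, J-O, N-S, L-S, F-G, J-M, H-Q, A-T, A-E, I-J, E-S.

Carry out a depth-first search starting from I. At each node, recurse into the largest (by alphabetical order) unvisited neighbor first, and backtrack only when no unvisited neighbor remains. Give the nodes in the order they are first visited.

I, O, T, A, R, N, S, P, B, Q, L, E, K, F, G, H, J, M, D, C

Visit I
I → O
O → T
T → A
A → R
R → N
N → S
S → P
P → B
B → Q
Q → L
L → E
E → K
K → F
F → G
G → H
E → J
J → M
J → D
D → C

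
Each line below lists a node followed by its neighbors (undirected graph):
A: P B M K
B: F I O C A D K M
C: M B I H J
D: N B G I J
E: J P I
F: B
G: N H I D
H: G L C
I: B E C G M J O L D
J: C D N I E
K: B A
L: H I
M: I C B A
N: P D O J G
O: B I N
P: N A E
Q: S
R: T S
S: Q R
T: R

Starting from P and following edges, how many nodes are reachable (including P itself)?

BFS from P visits: P, N, A, E, D, O, J, G, B, M, K, I, C, H, F, L
Reachable nodes: 16 of 20 total.

16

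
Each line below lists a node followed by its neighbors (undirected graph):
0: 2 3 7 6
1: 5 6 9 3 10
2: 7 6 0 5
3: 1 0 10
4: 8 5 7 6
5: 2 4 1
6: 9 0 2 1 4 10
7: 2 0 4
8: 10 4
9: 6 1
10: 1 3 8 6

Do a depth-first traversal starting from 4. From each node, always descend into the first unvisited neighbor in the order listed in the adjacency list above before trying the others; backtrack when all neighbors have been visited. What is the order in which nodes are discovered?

Visit 4
4 → 8
8 → 10
10 → 1
1 → 5
5 → 2
2 → 7
7 → 0
0 → 3
0 → 6
6 → 9

4, 8, 10, 1, 5, 2, 7, 0, 3, 6, 9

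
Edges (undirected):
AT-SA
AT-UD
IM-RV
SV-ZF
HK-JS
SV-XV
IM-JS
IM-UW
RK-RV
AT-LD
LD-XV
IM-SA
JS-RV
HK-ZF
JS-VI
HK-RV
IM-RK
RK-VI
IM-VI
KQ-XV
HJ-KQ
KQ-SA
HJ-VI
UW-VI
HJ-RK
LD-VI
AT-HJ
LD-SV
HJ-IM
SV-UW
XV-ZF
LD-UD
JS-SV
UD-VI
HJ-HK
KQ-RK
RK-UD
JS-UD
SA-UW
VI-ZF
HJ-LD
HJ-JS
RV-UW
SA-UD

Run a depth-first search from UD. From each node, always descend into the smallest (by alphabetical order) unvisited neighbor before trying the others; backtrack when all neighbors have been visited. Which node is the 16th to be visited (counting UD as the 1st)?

Visit UD
UD → AT
AT → HJ
HJ → HK
HK → JS
JS → IM
IM → RK
RK → KQ
KQ → SA
SA → UW
UW → RV
UW → SV
SV → LD
LD → VI
VI → ZF
ZF → XV

Visit order: UD, AT, HJ, HK, JS, IM, RK, KQ, SA, UW, RV, SV, LD, VI, ZF, XV

XV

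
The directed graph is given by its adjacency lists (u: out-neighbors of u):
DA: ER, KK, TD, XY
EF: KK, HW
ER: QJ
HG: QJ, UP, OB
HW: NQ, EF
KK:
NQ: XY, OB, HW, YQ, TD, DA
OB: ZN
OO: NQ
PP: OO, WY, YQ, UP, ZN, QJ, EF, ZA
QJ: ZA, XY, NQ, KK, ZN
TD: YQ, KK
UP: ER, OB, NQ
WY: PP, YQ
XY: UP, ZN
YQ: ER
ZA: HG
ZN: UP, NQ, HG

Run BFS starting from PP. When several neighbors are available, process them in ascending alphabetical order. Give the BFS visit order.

Visit PP; enqueue EF, OO, QJ, UP, WY, YQ, ZA, ZN → queue [EF, OO, QJ, UP, WY, YQ, ZA, ZN]
Visit EF; enqueue HW, KK → queue [OO, QJ, UP, WY, YQ, ZA, ZN, HW, KK]
Visit OO; enqueue NQ → queue [QJ, UP, WY, YQ, ZA, ZN, HW, KK, NQ]
Visit QJ; enqueue XY → queue [UP, WY, YQ, ZA, ZN, HW, KK, NQ, XY]
Visit UP; enqueue ER, OB → queue [WY, YQ, ZA, ZN, HW, KK, NQ, XY, ER, OB]
Visit WY → queue [YQ, ZA, ZN, HW, KK, NQ, XY, ER, OB]
Visit YQ → queue [ZA, ZN, HW, KK, NQ, XY, ER, OB]
Visit ZA; enqueue HG → queue [ZN, HW, KK, NQ, XY, ER, OB, HG]
Visit ZN → queue [HW, KK, NQ, XY, ER, OB, HG]
Visit HW → queue [KK, NQ, XY, ER, OB, HG]
Visit KK → queue [NQ, XY, ER, OB, HG]
Visit NQ; enqueue DA, TD → queue [XY, ER, OB, HG, DA, TD]
Visit XY → queue [ER, OB, HG, DA, TD]
Visit ER → queue [OB, HG, DA, TD]
Visit OB → queue [HG, DA, TD]
Visit HG → queue [DA, TD]
Visit DA → queue [TD]
Visit TD → queue []

PP EF OO QJ UP WY YQ ZA ZN HW KK NQ XY ER OB HG DA TD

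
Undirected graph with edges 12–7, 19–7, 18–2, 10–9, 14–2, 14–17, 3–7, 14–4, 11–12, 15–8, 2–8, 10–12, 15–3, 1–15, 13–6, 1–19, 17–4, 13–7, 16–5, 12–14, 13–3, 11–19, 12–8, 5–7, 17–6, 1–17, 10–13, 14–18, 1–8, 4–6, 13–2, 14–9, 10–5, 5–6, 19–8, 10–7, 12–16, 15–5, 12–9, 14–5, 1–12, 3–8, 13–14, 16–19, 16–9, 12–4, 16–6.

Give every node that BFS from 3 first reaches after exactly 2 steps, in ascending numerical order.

Level 0: 3
Level 1: 7, 8, 13, 15
Level 2: 1, 2, 5, 6, 10, 12, 14, 19
Level 3: 4, 9, 11, 16, 17, 18

1, 2, 5, 6, 10, 12, 14, 19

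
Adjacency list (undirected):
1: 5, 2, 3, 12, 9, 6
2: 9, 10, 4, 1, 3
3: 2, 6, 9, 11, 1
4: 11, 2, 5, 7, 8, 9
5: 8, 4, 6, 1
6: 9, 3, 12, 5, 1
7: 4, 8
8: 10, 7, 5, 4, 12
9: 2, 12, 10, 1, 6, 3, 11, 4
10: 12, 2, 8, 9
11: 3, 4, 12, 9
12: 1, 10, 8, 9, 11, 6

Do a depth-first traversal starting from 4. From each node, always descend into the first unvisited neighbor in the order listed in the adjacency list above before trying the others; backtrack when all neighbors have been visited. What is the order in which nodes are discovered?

Visit 4
4 → 11
11 → 3
3 → 2
2 → 9
9 → 12
12 → 1
1 → 5
5 → 8
8 → 10
8 → 7
5 → 6

4 → 11 → 3 → 2 → 9 → 12 → 1 → 5 → 8 → 10 → 7 → 6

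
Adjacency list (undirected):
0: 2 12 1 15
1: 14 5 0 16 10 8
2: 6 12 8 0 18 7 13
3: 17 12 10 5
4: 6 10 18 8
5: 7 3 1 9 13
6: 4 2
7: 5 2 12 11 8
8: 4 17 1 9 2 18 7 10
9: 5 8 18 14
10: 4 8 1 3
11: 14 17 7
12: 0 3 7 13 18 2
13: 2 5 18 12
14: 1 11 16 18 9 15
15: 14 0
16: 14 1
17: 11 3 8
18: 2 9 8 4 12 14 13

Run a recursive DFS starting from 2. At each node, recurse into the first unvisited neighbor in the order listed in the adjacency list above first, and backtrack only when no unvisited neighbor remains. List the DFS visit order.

2, 6, 4, 10, 8, 17, 11, 14, 1, 5, 7, 12, 0, 15, 3, 13, 18, 9, 16

Visit 2
2 → 6
6 → 4
4 → 10
10 → 8
8 → 17
17 → 11
11 → 14
14 → 1
1 → 5
5 → 7
7 → 12
12 → 0
0 → 15
12 → 3
12 → 13
13 → 18
18 → 9
1 → 16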